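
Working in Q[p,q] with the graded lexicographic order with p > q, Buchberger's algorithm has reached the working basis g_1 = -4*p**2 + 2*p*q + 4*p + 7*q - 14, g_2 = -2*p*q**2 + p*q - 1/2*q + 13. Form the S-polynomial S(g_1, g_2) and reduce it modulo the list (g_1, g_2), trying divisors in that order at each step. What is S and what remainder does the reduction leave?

lcm(LM(g_1), LM(g_2)) = p**2*q**2.
S = (lcm/LT(g_1))·g_1 − (lcm/LT(g_2))·g_2 = -1/2*p*q**3 + 1/2*p**2*q - p*q**2 - 7/4*q**3 - 1/4*p*q + 7/2*q**2 + 13/2*p.
Reduce S modulo (g_1, g_2) in that order:
  leading term p*q**3: subtract (1/4*q)·g_2 from -1/2*p*q**3 + 1/2*p**2*q - p*q**2 - 7/4*q**3 - 1/4*p*q + 7/2*q**2 + 13/2*p → 1/2*p**2*q - 5/4*p*q**2 - 7/4*q**3 - 1/4*p*q + 29/8*q**2 + 13/2*p - 13/4*q
  leading term p**2*q: subtract (-1/8*q)·g_1 from 1/2*p**2*q - 5/4*p*q**2 - 7/4*q**3 - 1/4*p*q + 29/8*q**2 + 13/2*p - 13/4*q → -p*q**2 - 7/4*q**3 + 1/4*p*q + 9/2*q**2 + 13/2*p - 5*q
  leading term p*q**2: subtract (1/2)·g_2 from -p*q**2 - 7/4*q**3 + 1/4*p*q + 9/2*q**2 + 13/2*p - 5*q → -7/4*q**3 - 1/4*p*q + 9/2*q**2 + 13/2*p - 19/4*q - 13/2
  leading term q**3: no divisor's leading term divides it; move -7/4*q**3 to the remainder.
  leading term p*q: no divisor's leading term divides it; move -1/4*p*q to the remainder.
  leading term q**2: no divisor's leading term divides it; move 9/2*q**2 to the remainder.
  leading term p: no divisor's leading term divides it; move 13/2*p to the remainder.
  leading term q: no divisor's leading term divides it; move -19/4*q to the remainder.
  leading term 1: no divisor's leading term divides it; move -13/2 to the remainder.
The remainder -7/4*q**3 - 1/4*p*q + 9/2*q**2 + 13/2*p - 19/4*q - 13/2 is nonzero, so it would be added as the next basis element.
This is the inner loop of Buchberger's algorithm — each nonzero remainder becomes a new basis element.

S(g_1, g_2) = -1/2*p*q**3 + 1/2*p**2*q - p*q**2 - 7/4*q**3 - 1/4*p*q + 7/2*q**2 + 13/2*p; remainder on division = -7/4*q**3 - 1/4*p*q + 9/2*q**2 + 13/2*p - 19/4*q - 13/2.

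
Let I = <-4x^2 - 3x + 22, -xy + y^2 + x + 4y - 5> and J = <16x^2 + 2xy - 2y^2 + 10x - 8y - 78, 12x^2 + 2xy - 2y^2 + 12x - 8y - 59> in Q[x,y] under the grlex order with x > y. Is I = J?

Since reduced Gröbner bases are canonical representatives of ideals under a given ordering, it suffices to compute and compare them.
Buchberger on the first generating set:
f_1 = -4x^2 - 3x + 22, LT = x^2.
f_2 = -xy + y^2 + x + 4y - 5, LT = xy.

S(f_1,f_2): lcm = x^2y. S = xy^2 + x^2 + 19/4xy - 5x - 11/2y.
  reduce S modulo (f_1, f_2):
  remainder y^3 + 39/4y^2 + 25/2y - 93/4 ≠ 0; add g_3 = y^3 + 39/4y^2 + 25/2y - 93/4 to the basis.

The other S-polynomials (S(f_1,g_3), S(f_2,g_3)) all reduce to 0 modulo the current basis, so we have a Gröbner basis.
Inter-reduce: drop elements whose leading term is divisible by another's, tail-reduce, and make monic.
Reduced Gröbner basis: {y^3 + 39/4y^2 + 25/2y - 93/4, x^2 + 3/4x - 11/2, xy - y^2 - x - 4y + 5}.

Buchberger on the second generating set:
h_1 = 16x^2 + 2xy - 2y^2 + 10x - 8y - 78, LT = x^2.
h_2 = 12x^2 + 2xy - 2y^2 + 12x - 8y - 59, LT = x^2.

S(h_1,h_2): lcm = x^2. S = -1/24xy + 1/24y^2 - 3/8x + 1/6y + 1/24.
  reduce S modulo (h_1, h_2):
  remainder -1/24xy + 1/24y^2 - 3/8x + 1/6y + 1/24 ≠ 0; add k_3 = -1/24xy + 1/24y^2 - 3/8x + 1/6y + 1/24 to the basis.

S(h_1,k_3): lcm = x^2y. S = 9/8xy^2 - 1/8y^3 - 9x^2 + 37/8xy - 1/2y^2 + x - 39/8y.
  reduce S modulo (h_1, h_2, k_3):
  remainder y^3 - 3/2y^2 + 46x - 103/4y - 193/4 ≠ 0; add k_4 = y^3 - 3/2y^2 + 46x - 103/4y - 193/4 to the basis.

The other S-polynomials (S(h_2,k_3), S(h_1,k_4), S(h_2,k_4), S(k_3,k_4)) all reduce to 0 modulo the current basis, so we have a Gröbner basis.
Inter-reduce: drop elements whose leading term is divisible by another's, tail-reduce, and make monic.
Reduced Gröbner basis: {y^3 - 3/2y^2 + 46x - 103/4y - 193/4, x^2 - 1/2x - 19/4, xy - y^2 + 9x - 4y - 1}.

The bases are distinct; the ideals are different.

No, the ideals differ.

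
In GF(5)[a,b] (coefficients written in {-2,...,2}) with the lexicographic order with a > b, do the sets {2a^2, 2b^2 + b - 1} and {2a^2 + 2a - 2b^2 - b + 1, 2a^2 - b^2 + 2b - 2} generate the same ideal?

Equality of ideals is decidable: compute both reduced Gröbner bases (unique for the ordering) and check whether they agree.
Buchberger on the first generating set:
f_1 = 2a^2, LT = a^2.
f_2 = 2b^2 + b - 1, LT = b^2.

The S-polynomials (S(f_1,f_2)) all reduce to 0 modulo the current basis, so we have a Gröbner basis.
Inter-reduce: drop elements whose leading term is divisible by another's, tail-reduce, and make monic.
Reduced Gröbner basis: {a^2, b^2 - 2b + 2}.

Buchberger on the second generating set:
h_1 = 2a^2 + 2a - 2b^2 - b + 1, LT = a^2.
h_2 = 2a^2 - b^2 + 2b - 2, LT = a^2.

S(h_1,h_2): lcm = a^2. S = a + 2b^2 + b - 1.
  leading term a: no divisor's leading term divides it; move a to the remainder.
  leading term b^2: no divisor's leading term divides it; move 2b^2 to the remainder.
  leading term b: no divisor's leading term divides it; move b to the remainder.
  leading term 1: no divisor's leading term divides it; move -1 to the remainder.
  remainder a + 2b^2 + b - 1 ≠ 0; add k_3 = a + 2b^2 + b - 1 to the basis.

S(h_1,k_3): lcm = a^2. S = -2ab^2 - ab + 2a - b^2 + 2b - 2.
  leading term ab^2: subtract (-2b^2)·k_3 from -2ab^2 - ab + 2a - b^2 + 2b - 2 → -ab + 2a - b^4 + 2b^3 + 2b^2 + 2b - 2
  leading term ab: subtract (-b)·k_3 from -ab + 2a - b^4 + 2b^3 + 2b^2 + 2b - 2 → 2a - b^4 - b^3 - 2b^2 + b - 2
  leading term a: subtract (2)·k_3 from 2a - b^4 - b^3 - 2b^2 + b - 2 → -b^4 - b^3 - b^2 - b
  leading term b^4: no divisor's leading term divides it; move -b^4 to the remainder.
  leading term b^3: no divisor's leading term divides it; move -b^3 to the remainder.
  leading term b^2: no divisor's leading term divides it; move -b^2 to the remainder.
  leading term b: no divisor's leading term divides it; move -b to the remainder.
  remainder -b^4 - b^3 - b^2 - b ≠ 0; add k_4 = -b^4 - b^3 - b^2 - b to the basis.

The other S-polynomials (S(h_2,k_3), S(h_1,k_4), S(h_2,k_4), S(k_3,k_4)) all reduce to 0 modulo the current basis, so we have a Gröbner basis.
Inter-reduce: drop elements whose leading term is divisible by another's, tail-reduce, and make monic.
Reduced Gröbner basis: {a + 2b^2 + b - 1, b^4 + b^3 + b^2 + b}.

The bases are distinct; the ideals are different.

No, the ideals differ.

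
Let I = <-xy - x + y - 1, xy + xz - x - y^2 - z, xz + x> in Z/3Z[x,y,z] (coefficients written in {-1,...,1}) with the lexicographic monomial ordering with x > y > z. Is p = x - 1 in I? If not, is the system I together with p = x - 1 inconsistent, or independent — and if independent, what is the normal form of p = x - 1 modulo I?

Adjoining x - 1 makes the ideal the whole ring: the system is inconsistent.

First compute the reduced Gröbner basis of I by Buchberger's algorithm.
f_1 = -xy - x + y - 1, LT = xy.
f_2 = xy + xz - x - y^2 - z, LT = xy.
f_3 = xz + x, LT = xz.

S(f_1,f_2): lcm = xy. S = -xz - x + y^2 - y + z + 1.
  leading term xz: subtract (-1)·f_3 from -xz - x + y^2 - y + z + 1 → y^2 - y + z + 1
  leading term y^2: no divisor's leading term divides it; move y^2 to the remainder.
  leading term y: no divisor's leading term divides it; move -y to the remainder.
  leading term z: no divisor's leading term divides it; move z to the remainder.
  leading term 1: no divisor's leading term divides it; move 1 to the remainder.
  remainder y^2 - y + z + 1 ≠ 0; add h_4 = y^2 - y + z + 1 to the basis.

S(f_1,f_3): lcm = xyz. S = -xy + xz - yz + z.
  leading term xy: subtract (1)·f_1 from -xy + xz - yz + z → xz + x - yz - y + z + 1
  leading term xz: subtract (1)·f_3 from xz + x - yz - y + z + 1 → -yz - y + z + 1
  leading term yz: no divisor's leading term divides it; move -yz to the remainder.
  leading term y: no divisor's leading term divides it; move -y to the remainder.
  leading term z: no divisor's leading term divides it; move z to the remainder.
  leading term 1: no divisor's leading term divides it; move 1 to the remainder.
  remainder -yz - y + z + 1 ≠ 0; add h_5 = -yz - y + z + 1 to the basis.

S(f_1,h_4): lcm = xy^2. S = -xy - xz - x - y^2 + y.
  leading term xy: subtract (1)·f_1 from -xy - xz - x - y^2 + y → -xz - y^2 + 1
  leading term xz: subtract (-1)·f_3 from -xz - y^2 + 1 → x - y^2 + 1
  leading term x: no divisor's leading term divides it; move x to the remainder.
  leading term y^2: subtract (-1)·h_4 from -y^2 + 1 → -y + z - 1
  leading term y: no divisor's leading term divides it; move -y to the remainder.
  leading term z: no divisor's leading term divides it; move z to the remainder.
  leading term 1: no divisor's leading term divides it; move -1 to the remainder.
  remainder x - y + z - 1 ≠ 0; add h_6 = x - y + z - 1 to the basis.

S(h_4,h_5): lcm = y^2z. S = -y^2 + y + z^2 + z.
  leading term y^2: subtract (-1)·h_4 from -y^2 + y + z^2 + z → z^2 - z + 1
  leading term z^2: no divisor's leading term divides it; move z^2 to the remainder.
  leading term z: no divisor's leading term divides it; move -z to the remainder.
  leading term 1: no divisor's leading term divides it; move 1 to the remainder.
  remainder z^2 - z + 1 ≠ 0; add h_7 = z^2 - z + 1 to the basis.

The other S-polynomials (S(f_2,f_3), S(f_2,h_4), S(f_3,h_4), S(f_1,h_5), S(f_2,h_5), S(f_3,h_5), S(f_1,h_6), S(f_2,h_6), S(f_3,h_6), S(h_4,h_6), S(h_5,h_6), S(f_1,h_7), S(f_2,h_7), S(f_3,h_7), S(h_4,h_7), S(h_5,h_7), S(h_6,h_7)) all reduce to 0 modulo the current basis, so we have a Gröbner basis.
Inter-reduce: drop elements whose leading term is divisible by another's, tail-reduce, and make monic.
Reduced Gröbner basis: {x - y + z - 1, y^2 - y + z + 1, yz + y - z - 1, z^2 - z + 1}.
Label its elements g_1 = x - y + z - 1, g_2 = y^2 - y + z + 1, g_3 = yz + y - z - 1, g_4 = z^2 - z + 1.

Reduce p = x - 1 modulo G:
  leading term x: subtract (1)·g_1 from x - 1 → y - z
  leading term y: no divisor's leading term divides it; move y to the remainder.
  leading term z: no divisor's leading term divides it; move -z to the remainder.
  normal form = y - z.
The normal form is nonzero, so p ∉ I. Since p minus its normal form lies in I, I + (p) = I + (r) where r = y - z; decide whether this ideal is the whole ring.
Run Buchberger on G together with r (pairs among the g_i already reduce to 0 since G is a Gröbner basis):
g_1 = x - y + z - 1, LT = x.
g_2 = y^2 - y + z + 1, LT = y^2.
g_3 = yz + y - z - 1, LT = yz.
g_4 = z^2 - z + 1, LT = z^2.
r = y - z, LT = y.

S(g_2,r): lcm = y^2. S = yz - y + z + 1.
  leading term yz: subtract (1)·g_3 from yz - y + z + 1 → y - z - 1
  leading term y: subtract (1)·r from y - z - 1 → -1
  leading term 1: no divisor's leading term divides it; move -1 to the remainder.
  remainder -1 ≠ 0; add m_6 = -1 to the basis.

The other S-polynomials (S(g_1,g_2), S(g_1,g_3), S(g_1,g_4), S(g_1,r), S(g_2,g_3), S(g_2,g_4), S(g_3,g_4), S(g_3,r), S(g_4,r), S(g_1,m_6), S(g_2,m_6), S(g_3,m_6), S(g_4,m_6), S(r,m_6)) all reduce to 0 modulo the current basis, so we have a Gröbner basis.
Inter-reduce: drop elements whose leading term is divisible by another's, tail-reduce, and make monic.
Reduced Gröbner basis: {1}.
The reduced Gröbner basis of I + (p) is {1}: the ideal is the whole ring, so the enlarged system has no common solution — adjoining p is inconsistent.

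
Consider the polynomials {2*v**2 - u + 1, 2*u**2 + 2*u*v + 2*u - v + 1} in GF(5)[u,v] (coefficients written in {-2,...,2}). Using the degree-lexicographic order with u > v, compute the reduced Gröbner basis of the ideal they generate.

f_1 = 2*v**2 - u + 1, LT = v**2.
f_2 = 2*u**2 + 2*u*v + 2*u - v + 1, LT = u**2.

The S-polynomials (S(f_1,f_2)) all reduce to 0 modulo the current basis, so we have a Gröbner basis.

G = {u**2 + u*v + u + 2*v - 2, v**2 + 2*u - 2}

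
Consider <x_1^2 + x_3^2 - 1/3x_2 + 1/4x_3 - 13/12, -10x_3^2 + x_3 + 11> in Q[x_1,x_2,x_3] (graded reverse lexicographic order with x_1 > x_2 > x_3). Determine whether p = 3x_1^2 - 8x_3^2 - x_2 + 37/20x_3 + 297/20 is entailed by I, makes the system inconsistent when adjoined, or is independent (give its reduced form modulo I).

Adjoining 3x_1^2 - 8x_3^2 - x_2 + 37/20x_3 + 297/20 makes the ideal the whole ring: the system is inconsistent.

First compute the reduced Gröbner basis of I by Buchberger's algorithm.
f_1 = x_1^2 + x_3^2 - 1/3x_2 + 1/4x_3 - 13/12, LT = x_1^2.
f_2 = -10x_3^2 + x_3 + 11, LT = x_3^2.

The S-polynomials (S(f_1,f_2)) all reduce to 0 modulo the current basis, so we have a Gröbner basis.
Inter-reduce: drop elements whose leading term is divisible by another's, tail-reduce, and make monic.
Reduced Gröbner basis: {x_1^2 - 1/3x_2 + 7/20x_3 + 1/60, x_3^2 - 1/10x_3 - 11/10}.
Label its elements g_1 = x_1^2 - 1/3x_2 + 7/20x_3 + 1/60, g_2 = x_3^2 - 1/10x_3 - 11/10.

Reduce p = 3x_1^2 - 8x_3^2 - x_2 + 37/20x_3 + 297/20 modulo G:
  leading term x_1^2: subtract (3)·g_1 from 3x_1^2 - 8x_3^2 - x_2 + 37/20x_3 + 297/20 → -8x_3^2 + 4/5x_3 + 74/5
  leading term x_3^2: subtract (-8)·g_2 from -8x_3^2 + 4/5x_3 + 74/5 → 6
  leading term 1: no divisor's leading term divides it; move 6 to the remainder.
  normal form = 6.
The normal form is nonzero, so p ∉ I. Since p minus its normal form lies in I, I + (p) = I + (r) where r = 6; decide whether this ideal is the whole ring.
Here r = 6 is a nonzero constant, hence a unit: 1 ∈ I + (p), the Gröbner basis of I + (p) is {1}, and the enlarged system has no common solution — adjoining p is inconsistent.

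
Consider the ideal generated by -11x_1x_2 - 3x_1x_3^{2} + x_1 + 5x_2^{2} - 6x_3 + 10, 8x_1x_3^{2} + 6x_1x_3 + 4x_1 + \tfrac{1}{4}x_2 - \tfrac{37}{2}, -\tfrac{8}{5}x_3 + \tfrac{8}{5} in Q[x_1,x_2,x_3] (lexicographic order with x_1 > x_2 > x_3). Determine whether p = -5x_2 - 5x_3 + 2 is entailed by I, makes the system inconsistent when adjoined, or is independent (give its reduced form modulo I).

Adjoining -5x_2 - 5x_3 + 2 makes the ideal the whole ring: the system is inconsistent.

First compute the reduced Gröbner basis of I by Buchberger's algorithm.
f_1 = -11x_1x_2 - 3x_1x_3^{2} + x_1 + 5x_2^{2} - 6x_3 + 10, LT = x_1x_2.
f_2 = 8x_1x_3^{2} + 6x_1x_3 + 4x_1 + \tfrac{1}{4}x_2 - \tfrac{37}{2}, LT = x_1x_3^{2}.
f_3 = -\tfrac{8}{5}x_3 + \tfrac{8}{5}, LT = x_3.

S(f_1,f_2): lcm = x_1x_2x_3^{2}. S = -\tfrac{3}{4}x_1x_2x_3 - \tfrac{1}{2}x_1x_2 + \tfrac{3}{11}x_1x_3^{4} - \tfrac{1}{11}x_1x_3^{2} - \tfrac{5}{11}x_2^{2}x_3^{2} - \tfrac{1}{32}x_2^{2} + \tfrac{37}{16}x_2 + \tfrac{6}{11}x_3^{3} - \tfrac{10}{11}x_3^{2}.
  reduce S modulo (f_1, f_2, f_3):
  remainder -\tfrac{371}{352}x_2^{2} + \tfrac{203}{88}x_2 - \tfrac{35}{88} ≠ 0; add h_4 = -\tfrac{371}{352}x_2^{2} + \tfrac{203}{88}x_2 - \tfrac{35}{88} to the basis.

S(f_2,f_3): lcm = x_1x_3^{2}. S = \tfrac{7}{4}x_1x_3 + \tfrac{1}{2}x_1 + \tfrac{1}{32}x_2 - \tfrac{37}{16}.
  reduce S modulo (f_1, f_2, f_3, h_4):
  remainder \tfrac{9}{4}x_1 + \tfrac{1}{32}x_2 - \tfrac{37}{16} ≠ 0; add h_5 = \tfrac{9}{4}x_1 + \tfrac{1}{32}x_2 - \tfrac{37}{16} to the basis.

The other S-polynomials (S(f_1,f_3), S(f_1,h_4), S(f_2,h_4), S(f_3,h_4), S(f_1,h_5), S(f_2,h_5), S(f_3,h_5), S(h_4,h_5)) all reduce to 0 modulo the current basis, so we have a Gröbner basis.
Inter-reduce: drop elements whose leading term is divisible by another's, tail-reduce, and make monic.
Reduced Gröbner basis: {x_1 + \tfrac{1}{72}x_2 - \tfrac{37}{36}, x_2^{2} - \tfrac{116}{53}x_2 + \tfrac{20}{53}, x_3 - 1}.
Label its elements g_1 = x_1 + \tfrac{1}{72}x_2 - \tfrac{37}{36}, g_2 = x_2^{2} - \tfrac{116}{53}x_2 + \tfrac{20}{53}, g_3 = x_3 - 1.

Reduce p = -5x_2 - 5x_3 + 2 modulo G:
  leading term x_2: no divisor's leading term divides it; move -5x_2 to the remainder.
  leading term x_3: subtract (-5)·g_3 from -5x_3 + 2 → -3
  leading term 1: no divisor's leading term divides it; move -3 to the remainder.
  normal form = -5x_2 - 3.
The normal form is nonzero, so p ∉ I. Since p minus its normal form lies in I, I + (p) = I + (r) where r = -5x_2 - 3; decide whether this ideal is the whole ring.
Run Buchberger on G together with r (pairs among the g_i already reduce to 0 since G is a Gröbner basis):
g_1 = x_1 + \tfrac{1}{72}x_2 - \tfrac{37}{36}, LT = x_1.
g_2 = x_2^{2} - \tfrac{116}{53}x_2 + \tfrac{20}{53}, LT = x_2^{2}.
g_3 = x_3 - 1, LT = x_3.
r = -5x_2 - 3, LT = x_2.

S(g_2,r): lcm = x_2^{2}. S = -\tfrac{739}{265}x_2 + \tfrac{20}{53}.
  reduce S modulo (g_1, g_2, g_3, r):
  remainder \tfrac{2717}{1325} ≠ 0; add m_5 = \tfrac{2717}{1325} to the basis.

The other S-polynomials (S(g_1,g_2), S(g_1,g_3), S(g_1,r), S(g_2,g_3), S(g_3,r), S(g_1,m_5), S(g_2,m_5), S(g_3,m_5), S(r,m_5)) all reduce to 0 modulo the current basis, so we have a Gröbner basis.
Inter-reduce: drop elements whose leading term is divisible by another's, tail-reduce, and make monic.
Reduced Gröbner basis: {1}.
The reduced Gröbner basis of I + (p) is {1}: the ideal is the whole ring, so the enlarged system has no common solution — adjoining p is inconsistent.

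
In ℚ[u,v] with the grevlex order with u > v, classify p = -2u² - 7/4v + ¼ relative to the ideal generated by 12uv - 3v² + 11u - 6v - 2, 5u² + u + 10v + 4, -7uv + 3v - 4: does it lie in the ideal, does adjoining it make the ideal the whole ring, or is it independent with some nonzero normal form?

First compute the reduced Gröbner basis of I by Buchberger's algorithm.
f_1 = 12uv - 3v² + 11u - 6v - 2, LT = uv.
f_2 = 5u² + u + 10v + 4, LT = u².
f_3 = -7uv + 3v - 4, LT = uv.

S(f_1,f_2): lcm = u²v. S = -¼uv² + 11/12u² - 7/10uv - 2v² - ⅙u - ⅘v.
  reduce S modulo (f_1, f_2, f_3):
  remainder -1/16v³ - 2153/960v² + 47/576u - 1397/480v - 1169/1440 ≠ 0; add h_4 = -1/16v³ - 2153/960v² + 47/576u - 1397/480v - 1169/1440 to the basis.

S(f_1,f_3): lcm = uv. S = -¼v² + 11/12u - 1/14v - 31/42.
  reduce S modulo (f_1, f_2, f_3, h_4):
  remainder -¼v² + 11/12u - 1/14v - 31/42 ≠ 0; add h_5 = -¼v² + 11/12u - 1/14v - 31/42 to the basis.

S(f_2,f_3): lcm = u²v. S = 22/35uv + 2v² - 4/7u + ⅘v.
  reduce S modulo (f_1, f_2, f_3, h_4, h_5):
  remainder 142/21u + 122/245v - 4604/735 ≠ 0; add h_6 = 142/21u + 122/245v - 4604/735 to the basis.

S(f_3,h_4): lcm = uv³. S = -2153/60uv² - 3/7v³ + 47/36u² - 1397/30uv + 4/7v² - 1169/90u.
  reduce S modulo (f_1, f_2, f_3, h_4, h_5, h_6):
  remainder 322686796/1304625v + 322686796/1304625 ≠ 0; add h_7 = 322686796/1304625v + 322686796/1304625 to the basis.

The other S-polynomials (S(f_1,h_4), S(f_2,h_4), S(f_1,h_5), S(f_2,h_5), S(f_3,h_5), S(h_4,h_5), S(f_1,h_6), S(f_2,h_6), S(f_3,h_6), S(h_4,h_6), S(h_5,h_6), S(f_1,h_7), S(f_2,h_7), S(f_3,h_7), S(h_4,h_7), S(h_5,h_7), S(h_6,h_7)) all reduce to 0 modulo the current basis, so we have a Gröbner basis.
Inter-reduce: drop elements whose leading term is divisible by another's, tail-reduce, and make monic.
Reduced Gröbner basis: {u - 1, v + 1}.
Label its elements g_1 = u - 1, g_2 = v + 1.

Reduce p = -2u² - 7/4v + ¼ modulo G:
  leading term u²: subtract (-2u)·g_1 from -2u² - 7/4v + ¼ → -2u - 7/4v + ¼
  leading term u: subtract (-2)·g_1 from -2u - 7/4v + ¼ → -7/4v - 7/4
  leading term v: subtract (-7/4)·g_2 from -7/4v - 7/4 → 0
  normal form = 0.
Since the normal form is 0, p ∈ I.

-2u² - 7/4v + ¼ lies in I (it reduces to 0).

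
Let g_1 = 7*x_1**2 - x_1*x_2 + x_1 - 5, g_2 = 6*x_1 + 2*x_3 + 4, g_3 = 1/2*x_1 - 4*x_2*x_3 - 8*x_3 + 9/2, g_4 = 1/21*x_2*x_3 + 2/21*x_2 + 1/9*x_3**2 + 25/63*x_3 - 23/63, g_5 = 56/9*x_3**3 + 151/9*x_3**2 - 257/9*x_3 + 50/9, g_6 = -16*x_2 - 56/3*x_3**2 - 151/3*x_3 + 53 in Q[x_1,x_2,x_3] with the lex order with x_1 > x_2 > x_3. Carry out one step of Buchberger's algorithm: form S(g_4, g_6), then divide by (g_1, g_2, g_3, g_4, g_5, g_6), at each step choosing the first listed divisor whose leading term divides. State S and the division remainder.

S(g_4, g_6) = 2*x_2 - 7/6*x_3**3 - 13/16*x_3**2 + 559/48*x_3 - 23/3; remainder on division = 0.

lcm(LM(g_4), LM(g_6)) = x_2*x_3.
S = (lcm/LT(g_4))·g_4 − (lcm/LT(g_6))·g_6 = 2*x_2 - 7/6*x_3**3 - 13/16*x_3**2 + 559/48*x_3 - 23/3.
Reduce S modulo (g_1, g_2, g_3, g_4, g_5, g_6) in that order:
  leading term x_2: subtract (-1/8)·g_6 from 2*x_2 - 7/6*x_3**3 - 13/16*x_3**2 + 559/48*x_3 - 23/3 → -7/6*x_3**3 - 151/48*x_3**2 + 257/48*x_3 - 25/24
  leading term x_3**3: subtract (-3/16)·g_5 from -7/6*x_3**3 - 151/48*x_3**2 + 257/48*x_3 - 25/24 → 0
The remainder is 0, so this S-polynomial contributes no new basis element.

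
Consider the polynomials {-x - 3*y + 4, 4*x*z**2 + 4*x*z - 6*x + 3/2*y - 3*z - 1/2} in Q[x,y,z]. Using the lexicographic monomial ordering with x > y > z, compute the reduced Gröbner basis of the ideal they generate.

G = {x + 3*y - 4, y*z**2 + y*z - 13/8*y - 4/3*z**2 - 13/12*z + 49/24}

Buchberger's algorithm terminates because the ascending chain of leading-term ideals stabilizes.

f_1 = -x - 3*y + 4, LT = x.
f_2 = 4*x*z**2 + 4*x*z - 6*x + 3/2*y - 3*z - 1/2, LT = x*z**2.

S(f_1,f_2): lcm = x*z**2. S = -x*z + 3/2*x + 3*y*z**2 - 3/8*y - 4*z**2 + 3/4*z + 1/8.
  leading term x*z: subtract (z)·f_1 from -x*z + 3/2*x + 3*y*z**2 - 3/8*y - 4*z**2 + 3/4*z + 1/8 → 3/2*x + 3*y*z**2 + 3*y*z - 3/8*y - 4*z**2 - 13/4*z + 1/8
  leading term x: subtract (-3/2)·f_1 from 3/2*x + 3*y*z**2 + 3*y*z - 3/8*y - 4*z**2 - 13/4*z + 1/8 → 3*y*z**2 + 3*y*z - 39/8*y - 4*z**2 - 13/4*z + 49/8
  leading term y*z**2: no divisor's leading term divides it; move 3*y*z**2 to the remainder.
  leading term y*z: no divisor's leading term divides it; move 3*y*z to the remainder.
  leading term y: no divisor's leading term divides it; move -39/8*y to the remainder.
  leading term z**2: no divisor's leading term divides it; move -4*z**2 to the remainder.
  leading term z: no divisor's leading term divides it; move -13/4*z to the remainder.
  leading term 1: no divisor's leading term divides it; move 49/8 to the remainder.
  remainder 3*y*z**2 + 3*y*z - 39/8*y - 4*z**2 - 13/4*z + 49/8 ≠ 0; add g_3 = 3*y*z**2 + 3*y*z - 39/8*y - 4*z**2 - 13/4*z + 49/8 to the basis.

S(f_1,g_3): leading monomials are coprime, so the S-polynomial reduces to 0 (Buchberger's first criterion).
S(f_2,g_3): lcm = x*y*z**2. S = 1/8*x*y + 4/3*x*z**2 + 13/12*x*z - 49/24*x + 3/8*y**2 - 3/4*y*z - 1/8*y.
  leading term x*y: subtract (-1/8*y)·f_1 from 1/8*x*y + 4/3*x*z**2 + 13/12*x*z - 49/24*x + 3/8*y**2 - 3/4*y*z - 1/8*y → 4/3*x*z**2 + 13/12*x*z - 49/24*x - 3/4*y*z + 3/8*y
  leading term x*z**2: subtract (-4/3*z**2)·f_1 from 4/3*x*z**2 + 13/12*x*z - 49/24*x - 3/4*y*z + 3/8*y → 13/12*x*z - 49/24*x - 4*y*z**2 - 3/4*y*z + 3/8*y + 16/3*z**2
  leading term x*z: subtract (-13/12*z)·f_1 from 13/12*x*z - 49/24*x - 4*y*z**2 - 3/4*y*z + 3/8*y + 16/3*z**2 → -49/24*x - 4*y*z**2 - 4*y*z + 3/8*y + 16/3*z**2 + 13/3*z
  leading term x: subtract (49/24)·f_1 from -49/24*x - 4*y*z**2 - 4*y*z + 3/8*y + 16/3*z**2 + 13/3*z → -4*y*z**2 - 4*y*z + 13/2*y + 16/3*z**2 + 13/3*z - 49/6
  leading term y*z**2: subtract (-4/3)·g_3 from -4*y*z**2 - 4*y*z + 13/2*y + 16/3*z**2 + 13/3*z - 49/6 → 0
  remainder 0.

Every S-polynomial of the final basis reduces to 0, so we have a Gröbner basis.
Inter-reduce: drop elements whose leading term is divisible by another's, tail-reduce, and make monic.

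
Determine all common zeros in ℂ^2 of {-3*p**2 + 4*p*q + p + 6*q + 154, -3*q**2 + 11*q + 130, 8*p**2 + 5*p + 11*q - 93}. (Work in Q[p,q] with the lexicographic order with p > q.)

Compute a lex Gröbner basis by Buchberger's algorithm.
f_1 = -3*p**2 + 4*p*q + p + 6*q + 154, LT = p**2.
f_2 = -3*q**2 + 11*q + 130, LT = q**2.
f_3 = 8*p**2 + 5*p + 11*q - 93, LT = p**2.

S(f_1,f_3): lcm = p**2. S = -4/3*p*q - 23/24*p - 27/8*q - 953/24.
  leading term p*q: no divisor's leading term divides it; move -4/3*p*q to the remainder.
  leading term p: no divisor's leading term divides it; move -23/24*p to the remainder.
  leading term q: no divisor's leading term divides it; move -27/8*q to the remainder.
  leading term 1: no divisor's leading term divides it; move -953/24 to the remainder.
  remainder -4/3*p*q - 23/24*p - 27/8*q - 953/24 ≠ 0; add h_4 = -4/3*p*q - 23/24*p - 27/8*q - 953/24 to the basis.

S(f_1,h_4): lcm = p**2*q. S = -23/32*p**2 - 4/3*p*q**2 - 275/96*p*q - 953/32*p - 2*q**2 - 154/3*q.
  leading term p**2: subtract (23/96)·f_1 from -23/32*p**2 - 4/3*p*q**2 - 275/96*p*q - 953/32*p - 2*q**2 - 154/3*q → -4/3*p*q**2 - 367/96*p*q - 1441/48*p - 2*q**2 - 2533/48*q - 1771/48
  leading term p*q**2: subtract (4/9*p)·f_2 from -4/3*p*q**2 - 367/96*p*q - 1441/48*p - 2*q**2 - 2533/48*q - 1771/48 → -2509/288*p*q - 12643/144*p - 2*q**2 - 2533/48*q - 1771/48
  leading term p*q: subtract (2509/384)·h_4 from -2509/288*p*q - 12643/144*p - 2*q**2 - 2533/48*q - 1771/48 → -751445/9216*p - 2*q**2 - 94369/3072*q + 2051045/9216
  leading term p: no divisor's leading term divides it; move -751445/9216*p to the remainder.
  leading term q**2: subtract (2/3)·f_2 from -2*q**2 - 94369/3072*q + 2051045/9216 → -116897/3072*q + 1252325/9216
  leading term q: no divisor's leading term divides it; move -116897/3072*q to the remainder.
  leading term 1: no divisor's leading term divides it; move 1252325/9216 to the remainder.
  remainder -751445/9216*p - 116897/3072*q + 1252325/9216 ≠ 0; add h_5 = -751445/9216*p - 116897/3072*q + 1252325/9216 to the basis.

S(f_2,h_4): lcm = p*q**2. S = -421/96*p*q - 130/3*p - 81/32*q**2 - 953/32*q.
  leading term p*q: subtract (421/128)·h_4 from -421/96*p*q - 130/3*p - 81/32*q**2 - 953/32*q → -123437/3072*p - 81/32*q**2 - 19129/1024*q + 401213/3072
  leading term p: subtract (2703/5485)·h_5 from -123437/3072*p - 81/32*q**2 - 19129/1024*q + 401213/3072 → -81/32*q**2 + 12551/175520*q + 279247/4388
  leading term q**2: subtract (27/32)·f_2 from -81/32*q**2 + 12551/175520*q + 279247/4388 → -808247/87760*q - 808247/17552
  leading term q: no divisor's leading term divides it; move -808247/87760*q to the remainder.
  leading term 1: no divisor's leading term divides it; move -808247/17552 to the remainder.
  remainder -808247/87760*q - 808247/17552 ≠ 0; add h_6 = -808247/87760*q - 808247/17552 to the basis.

The other S-polynomials (S(f_1,f_2), S(f_2,f_3), S(f_3,h_4), S(f_1,h_5), S(f_2,h_5), S(f_3,h_5), S(h_4,h_5), S(f_1,h_6), S(f_2,h_6), S(f_3,h_6), S(h_4,h_6), S(h_5,h_6)) all reduce to 0 modulo the current basis, so we have a Gröbner basis.
Inter-reduce: drop elements whose leading term is divisible by another's, tail-reduce, and make monic.
Reduced Gröbner basis: {p - 4, q + 5}.

Since the basis is lex-ordered, q + 5 is univariate in q. Its roots are {-5}. Back-substituting each root into the other basis elements fixes the other coordinates.
  q = -5: the earlier basis element becomes p - 4 = 0, giving p = 4 — point (4, -5).
Check: every point annihilates each of the original generators.
This is the nonlinear analogue of row-reducing a linear system.

{(4, -5)}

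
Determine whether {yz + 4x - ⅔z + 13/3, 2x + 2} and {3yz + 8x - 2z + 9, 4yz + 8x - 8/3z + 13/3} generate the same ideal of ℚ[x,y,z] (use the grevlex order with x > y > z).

No, the ideals differ.

Equality of ideals is decidable: compute both reduced Gröbner bases (unique for the ordering) and check whether they agree.
Buchberger on the first generating set:
f_1 = yz + 4x - ⅔z + 13/3, LT = yz.
f_2 = 2x + 2, LT = x.

The S-polynomials (S(f_1,f_2)) all reduce to 0 modulo the current basis, so we have a Gröbner basis.
Inter-reduce: drop elements whose leading term is divisible by another's, tail-reduce, and make monic.
Reduced Gröbner basis: {yz - ⅔z + ⅓, x + 1}.

Buchberger on the second generating set:
h_1 = 3yz + 8x - 2z + 9, LT = yz.
h_2 = 4yz + 8x - 8/3z + 13/3, LT = yz.

S(h_1,h_2): lcm = yz. S = ⅔x + 23/12.
  leading term x: no divisor's leading term divides it; move ⅔x to the remainder.
  leading term 1: no divisor's leading term divides it; move 23/12 to the remainder.
  remainder ⅔x + 23/12 ≠ 0; add k_3 = ⅔x + 23/12 to the basis.

The other S-polynomials (S(h_1,k_3), S(h_2,k_3)) all reduce to 0 modulo the current basis, so we have a Gröbner basis.
Inter-reduce: drop elements whose leading term is divisible by another's, tail-reduce, and make monic.
Reduced Gröbner basis: {yz - ⅔z - 14/3, x + 23/8}.

The bases are distinct; the ideals are different.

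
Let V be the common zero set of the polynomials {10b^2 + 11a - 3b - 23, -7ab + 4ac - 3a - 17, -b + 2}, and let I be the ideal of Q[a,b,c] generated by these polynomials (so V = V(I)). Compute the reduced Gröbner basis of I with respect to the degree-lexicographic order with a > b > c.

G = {a + 1, b - 2, c}

f_1 = 10b^2 + 11a - 3b - 23, LT = b^2.
f_2 = -7ab + 4ac - 3a - 17, LT = ab.
f_3 = -b + 2, LT = b.

S(f_1,f_2): lcm = ab^2. S = 4/7abc + 11/10a^2 - 51/70ab - 23/10a - 17/7b.
  leading term abc: subtract (-4/49c)·f_2 from 4/7abc + 11/10a^2 - 51/70ab - 23/10a - 17/7b → 16/49ac^2 + 11/10a^2 - 51/70ab - 12/49ac - 23/10a - 17/7b - 68/49c
  leading term ac^2: no divisor's leading term divides it; move 16/49ac^2 to the remainder.
  leading term a^2: no divisor's leading term divides it; move 11/10a^2 to the remainder.
  leading term ab: subtract (51/490)·f_2 from -51/70ab - 12/49ac - 23/10a - 17/7b - 68/49c → -162/245ac - 487/245a - 17/7b - 68/49c + 867/490
  leading term ac: no divisor's leading term divides it; move -162/245ac to the remainder.
  leading term a: no divisor's leading term divides it; move -487/245a to the remainder.
  leading term b: subtract (17/7)·f_3 from -17/7b - 68/49c + 867/490 → -68/49c - 1513/490
  leading term c: no divisor's leading term divides it; move -68/49c to the remainder.
  leading term 1: no divisor's leading term divides it; move -1513/490 to the remainder.
  remainder 16/49ac^2 + 11/10a^2 - 162/245ac - 487/245a - 68/49c - 1513/490 ≠ 0; add g_4 = 16/49ac^2 + 11/10a^2 - 162/245ac - 487/245a - 68/49c - 1513/490 to the basis.

S(f_1,f_3): lcm = b^2. S = 11/10a + 17/10b - 23/10.
  leading term a: no divisor's leading term divides it; move 11/10a to the remainder.
  leading term b: subtract (-17/10)·f_3 from 17/10b - 23/10 → 11/10
  leading term 1: no divisor's leading term divides it; move 11/10 to the remainder.
  remainder 11/10a + 11/10 ≠ 0; add g_5 = 11/10a + 11/10 to the basis.

S(f_2,f_3): lcm = ab. S = -4/7ac + 17/7a + 17/7.
  leading term ac: subtract (-40/77c)·g_5 from -4/7ac + 17/7a + 17/7 → 17/7a + 4/7c + 17/7
  leading term a: subtract (170/77)·g_5 from 17/7a + 4/7c + 17/7 → 4/7c
  leading term c: no divisor's leading term divides it; move 4/7c to the remainder.
  remainder 4/7c ≠ 0; add g_6 = 4/7c to the basis.

The other S-polynomials (S(f_1,g_4), S(f_2,g_4), S(f_3,g_4), S(f_1,g_5), S(f_2,g_5), S(f_3,g_5), S(g_4,g_5), S(f_1,g_6), S(f_2,g_6), S(f_3,g_6), S(g_4,g_6), S(g_5,g_6)) all reduce to 0 modulo the current basis, so we have a Gröbner basis.
Inter-reduce: drop elements whose leading term is divisible by another's, tail-reduce, and make monic.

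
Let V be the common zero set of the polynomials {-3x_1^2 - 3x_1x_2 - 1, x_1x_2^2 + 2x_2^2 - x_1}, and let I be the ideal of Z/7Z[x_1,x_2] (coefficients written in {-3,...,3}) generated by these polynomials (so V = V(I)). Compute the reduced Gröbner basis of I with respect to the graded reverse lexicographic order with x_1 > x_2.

f_1 = -3x_1^2 - 3x_1x_2 - 1, LT = x_1^2.
f_2 = x_1x_2^2 + 2x_2^2 - x_1, LT = x_1x_2^2.

S(f_1,f_2): lcm = x_1^2x_2^2. S = x_1x_2^3 - 2x_1x_2^2 + x_1^2 - 2x_2^2.
  reduce S modulo (f_1, f_2):
  remainder -2x_2^3 + 2x_2^2 - 2x_1 + 2 ≠ 0; add g_3 = -2x_2^3 + 2x_2^2 - 2x_1 + 2 to the basis.

The other S-polynomials (S(f_1,g_3), S(f_2,g_3)) all reduce to 0 modulo the current basis, so we have a Gröbner basis.

G = {x_1x_2^2 + 2x_2^2 - x_1, x_2^3 - x_2^2 + x_1 - 1, x_1^2 + x_1x_2 - 2}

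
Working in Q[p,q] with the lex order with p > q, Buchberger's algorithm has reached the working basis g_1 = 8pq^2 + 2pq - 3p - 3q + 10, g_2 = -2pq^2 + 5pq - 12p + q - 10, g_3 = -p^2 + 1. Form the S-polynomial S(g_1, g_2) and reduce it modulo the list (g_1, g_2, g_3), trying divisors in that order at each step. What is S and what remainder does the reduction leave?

S(g_1, g_2) = 11/4pq - 51/8p + 1/8q - 15/4; remainder on division = 11/4pq - 51/8p + 1/8q - 15/4.

lcm(LM(g_1), LM(g_2)) = pq^2.
S = (lcm/LT(g_1))·g_1 − (lcm/LT(g_2))·g_2 = 11/4pq - 51/8p + 1/8q - 15/4.
Reduce S modulo (g_1, g_2, g_3) in that order:
  leading term pq: no divisor's leading term divides it; move 11/4pq to the remainder.
  leading term p: no divisor's leading term divides it; move -51/8p to the remainder.
  leading term q: no divisor's leading term divides it; move 1/8q to the remainder.
  leading term 1: no divisor's leading term divides it; move -15/4 to the remainder.
The remainder 11/4pq - 51/8p + 1/8q - 15/4 is nonzero, so it would be added as the next basis element.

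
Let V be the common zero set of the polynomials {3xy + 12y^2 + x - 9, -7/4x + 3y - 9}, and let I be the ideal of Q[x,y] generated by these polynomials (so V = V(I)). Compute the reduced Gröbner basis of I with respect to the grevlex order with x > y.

G = {y^2 - 4/5y - 33/40, x - 12/7y + 36/7}

The reduced Gröbner basis is the canonical form of the ideal for this ordering.

f_1 = 3xy + 12y^2 + x - 9, LT = xy.
f_2 = -7/4x + 3y - 9, LT = x.

S(f_1,f_2): lcm = xy. S = 40/7y^2 + 1/3x - 36/7y - 3.
  reduce S modulo (f_1, f_2):
  remainder 40/7y^2 - 32/7y - 33/7 ≠ 0; add g_3 = 40/7y^2 - 32/7y - 33/7 to the basis.

The other S-polynomials (S(f_1,g_3), S(f_2,g_3)) all reduce to 0 modulo the current basis, so we have a Gröbner basis.
Inter-reduce: drop elements whose leading term is divisible by another's, tail-reduce, and make monic.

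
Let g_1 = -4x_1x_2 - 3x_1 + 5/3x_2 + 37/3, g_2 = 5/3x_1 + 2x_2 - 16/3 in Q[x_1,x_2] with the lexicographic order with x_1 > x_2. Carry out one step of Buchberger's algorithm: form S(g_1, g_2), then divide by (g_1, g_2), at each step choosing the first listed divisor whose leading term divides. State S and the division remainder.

lcm(LM(g_1), LM(g_2)) = x_1x_2.
S = (lcm/LT(g_1))·g_1 − (lcm/LT(g_2))·g_2 = 3/4x_1 - 6/5x_2^2 + 167/60x_2 - 37/12.
Reduce S modulo (g_1, g_2) in that order:
  leading term x_1: subtract (9/20)·g_2 from 3/4x_1 - 6/5x_2^2 + 167/60x_2 - 37/12 → -6/5x_2^2 + 113/60x_2 - 41/60
  leading term x_2^2: no divisor's leading term divides it; move -6/5x_2^2 to the remainder.
  leading term x_2: no divisor's leading term divides it; move 113/60x_2 to the remainder.
  leading term 1: no divisor's leading term divides it; move -41/60 to the remainder.
The remainder -6/5x_2^2 + 113/60x_2 - 41/60 is nonzero, so it would be added as the next basis element.

S(g_1, g_2) = 3/4x_1 - 6/5x_2^2 + 167/60x_2 - 37/12; remainder on division = -6/5x_2^2 + 113/60x_2 - 41/60.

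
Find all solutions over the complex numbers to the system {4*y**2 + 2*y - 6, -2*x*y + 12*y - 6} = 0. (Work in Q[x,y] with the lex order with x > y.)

{(8, -3/2), (3, 1)}

Compute a lex Gröbner basis by Buchberger's algorithm.
f_1 = 4*y**2 + 2*y - 6, LT = y**2.
f_2 = -2*x*y + 12*y - 6, LT = x*y.

S(f_1,f_2): lcm = x*y**2. S = 1/2*x*y - 3/2*x + 6*y**2 - 3*y.
  leading term x*y: subtract (-1/4)·f_2 from 1/2*x*y - 3/2*x + 6*y**2 - 3*y → -3/2*x + 6*y**2 - 3/2
  leading term x: no divisor's leading term divides it; move -3/2*x to the remainder.
  leading term y**2: subtract (3/2)·f_1 from 6*y**2 - 3/2 → -3*y + 15/2
  leading term y: no divisor's leading term divides it; move -3*y to the remainder.
  leading term 1: no divisor's leading term divides it; move 15/2 to the remainder.
  remainder -3/2*x - 3*y + 15/2 ≠ 0; add h_3 = -3/2*x - 3*y + 15/2 to the basis.

S(f_1,h_3): leading monomials are coprime, so the S-polynomial reduces to 0 (Buchberger's first criterion).
S(f_2,h_3): lcm = x*y. S = -2*y**2 - y + 3.
  leading term y**2: subtract (-1/2)·f_1 from -2*y**2 - y + 3 → 0
  remainder 0.

Every S-polynomial of the final basis reduces to 0, so we have a Gröbner basis.
Inter-reduce: drop elements whose leading term is divisible by another's, tail-reduce, and make monic.
Reduced Gröbner basis: {x + 2*y - 5, y**2 + 1/2*y - 3/2}.

The lex basis is triangular: the last element involves only y. Solving y**2 + 1/2*y - 3/2 = 0 gives y ∈ {-3/2, 1}; substituting each value into the earlier elements determines the remaining variables.
  y = -3/2: the earlier basis element becomes x - 8 = 0, giving x = 8 — point (8, -3/2).
  y = 1: the earlier basis element becomes x - 3 = 0, giving x = 3 — point (3, 1).
Check: every point annihilates each of the original generators.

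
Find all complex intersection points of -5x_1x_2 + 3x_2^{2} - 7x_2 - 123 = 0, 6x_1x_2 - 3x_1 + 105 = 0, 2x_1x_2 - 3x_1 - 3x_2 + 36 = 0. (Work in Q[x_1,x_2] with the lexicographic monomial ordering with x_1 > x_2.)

Compute a lex Gröbner basis by Buchberger's algorithm.
f_1 = -5x_1x_2 + 3x_2^{2} - 7x_2 - 123, LT = x_1x_2.
f_2 = 6x_1x_2 - 3x_1 + 105, LT = x_1x_2.
f_3 = 2x_1x_2 - 3x_1 - 3x_2 + 36, LT = x_1x_2.

S(f_1,f_2): lcm = x_1x_2. S = \tfrac{1}{2}x_1 - \tfrac{3}{5}x_2^{2} + \tfrac{7}{5}x_2 + \tfrac{71}{10}.
  reduce S modulo (f_1, f_2, f_3):
  remainder \tfrac{1}{2}x_1 - \tfrac{3}{5}x_2^{2} + \tfrac{7}{5}x_2 + \tfrac{71}{10} ≠ 0; add h_4 = \tfrac{1}{2}x_1 - \tfrac{3}{5}x_2^{2} + \tfrac{7}{5}x_2 + \tfrac{71}{10} to the basis.

S(f_1,f_3): lcm = x_1x_2. S = \tfrac{3}{2}x_1 - \tfrac{3}{5}x_2^{2} + \tfrac{29}{10}x_2 + \tfrac{33}{5}.
  reduce S modulo (f_1, f_2, f_3, h_4):
  remainder \tfrac{6}{5}x_2^{2} - \tfrac{13}{10}x_2 - \tfrac{147}{10} ≠ 0; add h_5 = \tfrac{6}{5}x_2^{2} - \tfrac{13}{10}x_2 - \tfrac{147}{10} to the basis.

S(f_1,h_4): lcm = x_1x_2. S = \tfrac{6}{5}x_2^{3} - \tfrac{17}{5}x_2^{2} - \tfrac{64}{5}x_2 + \tfrac{123}{5}.
  reduce S modulo (f_1, f_2, f_3, h_4, h_5):
  remainder -\tfrac{3}{8}x_2 - \tfrac{9}{8} ≠ 0; add h_6 = -\tfrac{3}{8}x_2 - \tfrac{9}{8} to the basis.

The other S-polynomials (S(f_2,f_3), S(f_2,h_4), S(f_3,h_4), S(f_1,h_5), S(f_2,h_5), S(f_3,h_5), S(h_4,h_5), S(f_1,h_6), S(f_2,h_6), S(f_3,h_6), S(h_4,h_6), S(h_5,h_6)) all reduce to 0 modulo the current basis, so we have a Gröbner basis.
Inter-reduce: drop elements whose leading term is divisible by another's, tail-reduce, and make monic.
Reduced Gröbner basis: {x_1 - 5, x_2 + 3}.

A lex Gröbner basis eliminates variables successively. Here x_2 + 3 depends only on x_2, with roots {-3}; lifting each root through the earlier basis elements recovers the full solutions.
  x_2 = -3: the earlier basis element becomes x_1 - 5 = 0, giving x_1 = 5 — point (5, -3).

{(5, -3)}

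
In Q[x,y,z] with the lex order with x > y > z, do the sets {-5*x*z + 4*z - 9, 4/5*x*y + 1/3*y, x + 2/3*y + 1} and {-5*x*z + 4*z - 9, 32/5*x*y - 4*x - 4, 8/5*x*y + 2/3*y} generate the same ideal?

Yes, the ideals are equal.

Two ideals are equal iff their reduced Gröbner bases coincide (the reduced basis is unique for a fixed ordering).
Buchberger on the first generating set:
f_1 = -5*x*z + 4*z - 9, LT = x*z.
f_2 = 4/5*x*y + 1/3*y, LT = x*y.
f_3 = x + 2/3*y + 1, LT = x.

S(f_1,f_2): lcm = x*y*z. S = -73/60*y*z + 9/5*y.
  reduce S modulo (f_1, f_2, f_3):
  remainder -73/60*y*z + 9/5*y ≠ 0; add g_4 = -73/60*y*z + 9/5*y to the basis.

S(f_1,f_3): lcm = x*z. S = -2/3*y*z - 9/5*z + 9/5.
  reduce S modulo (f_1, f_2, f_3, g_4):
  remainder -72/73*y - 9/5*z + 9/5 ≠ 0; add g_5 = -72/73*y - 9/5*z + 9/5 to the basis.

S(g_4,g_5): lcm = y*z. S = -108/73*y - 73/40*z**2 + 73/40*z.
  reduce S modulo (f_1, f_2, f_3, g_4, g_5):
  remainder -73/40*z**2 + 181/40*z - 27/10 ≠ 0; add g_6 = -73/40*z**2 + 181/40*z - 27/10 to the basis.

The other S-polynomials (S(f_2,f_3), S(f_1,g_4), S(f_2,g_4), S(f_3,g_4), S(f_1,g_5), S(f_2,g_5), S(f_3,g_5), S(f_1,g_6), S(f_2,g_6), S(f_3,g_6), S(g_4,g_6), S(g_5,g_6)) all reduce to 0 modulo the current basis, so we have a Gröbner basis.
Inter-reduce: drop elements whose leading term is divisible by another's, tail-reduce, and make monic.
Reduced Gröbner basis: {x - 73/60*z + 133/60, y + 73/40*z - 73/40, z**2 - 181/73*z + 108/73}.

Buchberger on the second generating set:
h_1 = -5*x*z + 4*z - 9, LT = x*z.
h_2 = 32/5*x*y - 4*x - 4, LT = x*y.
h_3 = 8/5*x*y + 2/3*y, LT = x*y.

S(h_1,h_2): lcm = x*y*z. S = 5/8*x*z - 4/5*y*z + 9/5*y + 5/8*z.
  reduce S modulo (h_1, h_2, h_3):
  remainder -4/5*y*z + 9/5*y + 9/8*z - 9/8 ≠ 0; add k_4 = -4/5*y*z + 9/5*y + 9/8*z - 9/8 to the basis.

S(h_1,h_3): lcm = x*y*z. S = -73/60*y*z + 9/5*y.
  reduce S modulo (h_1, h_2, h_3, k_4):
  remainder -15/16*y - 219/128*z + 219/128 ≠ 0; add k_5 = -15/16*y - 219/128*z + 219/128 to the basis.

S(h_2,h_3): lcm = x*y. S = -5/8*x - 5/12*y - 5/8.
  reduce S modulo (h_1, h_2, h_3, k_4, k_5):
  remainder -5/8*x + 73/96*z - 133/96 ≠ 0; add k_6 = -5/8*x + 73/96*z - 133/96 to the basis.

S(k_4,k_5): lcm = y*z. S = -9/4*y - 73/40*z**2 + 67/160*z + 45/32.
  reduce S modulo (h_1, h_2, h_3, k_4, k_5, k_6):
  remainder -73/40*z**2 + 181/40*z - 27/10 ≠ 0; add k_7 = -73/40*z**2 + 181/40*z - 27/10 to the basis.

The other S-polynomials (S(h_1,k_4), S(h_2,k_4), S(h_3,k_4), S(h_1,k_5), S(h_2,k_5), S(h_3,k_5), S(h_1,k_6), S(h_2,k_6), S(h_3,k_6), S(k_4,k_6), S(k_5,k_6), S(h_1,k_7), S(h_2,k_7), S(h_3,k_7), S(k_4,k_7), S(k_5,k_7), S(k_6,k_7)) all reduce to 0 modulo the current basis, so we have a Gröbner basis.
Inter-reduce: drop elements whose leading term is divisible by another's, tail-reduce, and make monic.
Reduced Gröbner basis: {x - 73/60*z + 133/60, y + 73/40*z - 73/40, z**2 - 181/73*z + 108/73}.

Same reduced basis, so the two generating sets span the same ideal.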